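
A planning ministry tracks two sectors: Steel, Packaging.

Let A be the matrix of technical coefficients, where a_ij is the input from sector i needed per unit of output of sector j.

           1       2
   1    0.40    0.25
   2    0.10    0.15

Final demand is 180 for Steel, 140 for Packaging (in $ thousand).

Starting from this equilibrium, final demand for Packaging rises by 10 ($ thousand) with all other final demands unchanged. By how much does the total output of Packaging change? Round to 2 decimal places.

I − A =
  [   0.60    -0.25]
  [  -0.10     0.85]
det(I−A) = (0.60)(0.85) − (-0.25)(-0.10) = 0.4850
adj(I−A) = [[0.85, 0.25], [0.10, 0.60]]
(I − A)⁻¹ = adj(I−A) / det(I−A) ≈
  [   1.7526     0.5155]
  [   0.2062     1.2371]
Δx = (I − A)⁻¹ Δd with Δd having +10 in the Packaging component and 0 elsewhere.
So Δx_2 = L_22 · (+10), where L_22 = adj(I−A)_22 / det(I−A) = 0.60 / 0.4850.
Δx_2 = 0.60 × (+10) / 0.4850 = 6.00 / 0.4850 ≈ 12.37.

Δx_2 = 12.37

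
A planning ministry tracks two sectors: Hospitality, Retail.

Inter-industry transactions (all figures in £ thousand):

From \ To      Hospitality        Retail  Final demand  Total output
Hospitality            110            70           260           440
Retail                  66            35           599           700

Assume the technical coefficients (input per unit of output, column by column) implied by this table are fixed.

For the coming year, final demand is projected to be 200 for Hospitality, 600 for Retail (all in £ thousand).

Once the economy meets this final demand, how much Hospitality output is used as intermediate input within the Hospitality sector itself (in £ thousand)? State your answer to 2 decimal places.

Technical coefficients a_ij = z_ij / X_j:
  a_HH = 110/440 = 0.25, a_RH = 66/440 = 0.15
  a_HR = 70/700 = 0.10, a_RR = 35/700 = 0.05
I − A =
  [   0.75    -0.10]
  [  -0.15     0.95]
det(I−A) = (0.75)(0.95) − (-0.10)(-0.15) = 0.6975
adj(I−A) = [[0.95, 0.10], [0.15, 0.75]]
(I − A)⁻¹ = adj(I−A) / det(I−A) ≈
  [   1.3620     0.1434]
  [   0.2151     1.0753]
First solve x = (I − A)⁻¹ d = adj(I−A)·d / det(I−A); in particular x_H = (0.95·200 + 0.10·600) / 0.6975 = 250.00 / 0.6975 ≈ 358.4229.
Intermediate flow from H to H: z_HH = a_HH · x_H = 0.25 × 250.00 / 0.6975 = 62.50 / 0.6975 ≈ 89.61.

z_HH = 89.61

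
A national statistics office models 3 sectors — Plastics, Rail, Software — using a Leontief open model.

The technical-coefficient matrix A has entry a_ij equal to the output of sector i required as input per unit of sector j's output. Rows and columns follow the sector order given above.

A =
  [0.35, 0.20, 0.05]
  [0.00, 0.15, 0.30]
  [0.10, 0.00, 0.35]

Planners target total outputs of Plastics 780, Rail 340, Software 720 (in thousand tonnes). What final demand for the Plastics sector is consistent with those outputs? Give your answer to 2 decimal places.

d_1 = 403.00

I − A =
  [   0.65    -0.20    -0.05]
  [   0.00     0.85    -0.30]
  [  -0.10     0.00     0.65]
d = (I − A) x:
  d_1 = (+0.65)·780 + (-0.20)·340 + (-0.05)·720 = 403.00
  d_2 = (+0.00)·780 + (+0.85)·340 + (-0.30)·720 = 73.00
  d_3 = (-0.10)·780 + (+0.00)·340 + (+0.65)·720 = 390.00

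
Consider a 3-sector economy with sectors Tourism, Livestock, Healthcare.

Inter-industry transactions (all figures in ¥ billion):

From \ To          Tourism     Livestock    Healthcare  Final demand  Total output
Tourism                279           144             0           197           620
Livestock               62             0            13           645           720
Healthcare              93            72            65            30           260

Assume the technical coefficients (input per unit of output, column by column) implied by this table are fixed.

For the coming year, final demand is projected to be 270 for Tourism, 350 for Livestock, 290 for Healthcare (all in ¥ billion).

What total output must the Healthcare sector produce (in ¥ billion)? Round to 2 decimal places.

x_3 = 576.35

Technical coefficients a_ij = z_ij / X_j:
  a_11 = 279/620 = 0.45, a_21 = 62/620 = 0.10, a_31 = 93/620 = 0.15
  a_12 = 144/720 = 0.20, a_22 = 0/720 = 0.00, a_32 = 72/720 = 0.10
  a_13 = 0/260 = 0.00, a_23 = 13/260 = 0.05, a_33 = 65/260 = 0.25
I − A =
  [   0.55    -0.20     0.00]
  [  -0.10     1.00    -0.05]
  [  -0.15    -0.10     0.75]
Cofactors of I−A, C_ij = (−1)^(i+j)·(minor ij) (rows/columns in the sector order above):
  C_11 = (1.00)(0.75) − (-0.05)(-0.10) = 0.7450
  C_12 = −[(-0.10)(0.75) − (-0.05)(-0.15)] = 0.0825
  C_13 = (-0.10)(-0.10) − (1.00)(-0.15) = 0.1600
  C_21 = −[(-0.20)(0.75) − (0.00)(-0.10)] = 0.1500
  C_22 = (0.55)(0.75) − (0.00)(-0.15) = 0.4125
  C_23 = −[(0.55)(-0.10) − (-0.20)(-0.15)] = 0.0850
  C_31 = (-0.20)(-0.05) − (0.00)(1.00) = 0.0100
  C_32 = −[(0.55)(-0.05) − (0.00)(-0.10)] = 0.0275
  C_33 = (0.55)(1.00) − (-0.20)(-0.10) = 0.5300
det(I−A) = Σ_j (I−A)_1j·C_1j = (0.55)(0.7450) + (-0.20)(0.0825) + (0.00)(0.1600) = 0.39325
adj(I−A) = Cᵀ =
  [ 0.7450   0.1500   0.0100]
  [ 0.0825   0.4125   0.0275]
  [ 0.1600   0.0850   0.5300]
(I − A)⁻¹ = adj(I−A) / det(I−A) ≈
  [   1.8945     0.3814     0.0254]
  [   0.2098     1.0490     0.0699]
  [   0.4069     0.2161     1.3477]
x = (I − A)⁻¹ d = adj(I−A)·d / det(I−A), with det(I−A) = 0.39325:
  x_1 = (0.7450·270 + 0.1500·350 + 0.0100·290) / 0.39325 = 256.55 / 0.39325 ≈ 652.38
  x_2 = (0.0825·270 + 0.4125·350 + 0.0275·290) / 0.39325 = 174.625 / 0.39325 ≈ 444.06
  x_3 = (0.1600·270 + 0.0850·350 + 0.5300·290) / 0.39325 = 226.65 / 0.39325 ≈ 576.35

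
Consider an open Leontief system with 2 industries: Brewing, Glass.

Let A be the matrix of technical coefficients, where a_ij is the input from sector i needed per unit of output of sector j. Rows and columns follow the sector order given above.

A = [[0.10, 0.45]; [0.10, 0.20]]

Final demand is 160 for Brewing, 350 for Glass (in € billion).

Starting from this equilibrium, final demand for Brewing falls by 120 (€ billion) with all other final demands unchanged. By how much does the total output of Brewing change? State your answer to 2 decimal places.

Δx_1 = -142.22

I − A =
  [   0.90    -0.45]
  [  -0.10     0.80]
det(I−A) = (0.90)(0.80) − (-0.45)(-0.10) = 0.6750
adj(I−A) = [[0.80, 0.45], [0.10, 0.90]]
(I − A)⁻¹ = adj(I−A) / det(I−A) ≈
  [   1.1852     0.6667]
  [   0.1481     1.3333]
Δx = (I − A)⁻¹ Δd with Δd having -120 in the Brewing component and 0 elsewhere.
So Δx_1 = L_11 · (-120), where L_11 = adj(I−A)_11 / det(I−A) = 0.80 / 0.6750.
Δx_1 = 0.80 × (-120) / 0.6750 = -96.00 / 0.6750 ≈ -142.22.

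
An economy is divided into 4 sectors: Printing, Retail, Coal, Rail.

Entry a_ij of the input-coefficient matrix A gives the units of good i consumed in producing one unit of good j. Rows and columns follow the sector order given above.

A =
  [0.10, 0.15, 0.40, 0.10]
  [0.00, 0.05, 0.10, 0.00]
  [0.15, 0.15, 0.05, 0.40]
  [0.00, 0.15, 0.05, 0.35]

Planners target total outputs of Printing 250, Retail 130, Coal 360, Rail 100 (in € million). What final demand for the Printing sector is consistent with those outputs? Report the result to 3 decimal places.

d_1 = 51.500

I − A =
  [   0.90    -0.15    -0.40    -0.10]
  [   0.00     0.95    -0.10     0.00]
  [  -0.15    -0.15     0.95    -0.40]
  [   0.00    -0.15    -0.05     0.65]
d = (I − A) x:
  d_1 = (+0.90)·250 + (-0.15)·130 + (-0.40)·360 + (-0.10)·100 = 51.500
  d_2 = (+0.00)·250 + (+0.95)·130 + (-0.10)·360 + (+0.00)·100 = 87.500
  d_3 = (-0.15)·250 + (-0.15)·130 + (+0.95)·360 + (-0.40)·100 = 245.000
  d_4 = (+0.00)·250 + (-0.15)·130 + (-0.05)·360 + (+0.65)·100 = 27.500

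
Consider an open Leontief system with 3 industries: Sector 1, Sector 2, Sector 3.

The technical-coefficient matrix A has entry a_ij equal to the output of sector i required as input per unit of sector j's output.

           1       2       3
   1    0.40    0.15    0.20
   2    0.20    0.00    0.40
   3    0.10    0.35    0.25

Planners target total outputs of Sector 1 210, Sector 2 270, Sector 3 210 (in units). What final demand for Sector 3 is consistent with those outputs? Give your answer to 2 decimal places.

d_3 = 42.00

I − A =
  [   0.60    -0.15    -0.20]
  [  -0.20     1.00    -0.40]
  [  -0.10    -0.35     0.75]
d = (I − A) x:
  d_1 = (+0.60)·210 + (-0.15)·270 + (-0.20)·210 = 43.50
  d_2 = (-0.20)·210 + (+1.00)·270 + (-0.40)·210 = 144.00
  d_3 = (-0.10)·210 + (-0.35)·270 + (+0.75)·210 = 42.00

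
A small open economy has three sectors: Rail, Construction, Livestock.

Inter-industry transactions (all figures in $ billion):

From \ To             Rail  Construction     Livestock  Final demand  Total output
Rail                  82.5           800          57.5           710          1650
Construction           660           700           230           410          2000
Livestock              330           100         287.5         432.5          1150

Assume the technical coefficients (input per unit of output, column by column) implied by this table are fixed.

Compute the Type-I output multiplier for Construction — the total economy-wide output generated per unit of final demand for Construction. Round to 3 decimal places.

Technical coefficients a_ij = z_ij / X_j:
  a_11 = 82.5/1650 = 0.05, a_21 = 660/1650 = 0.40, a_31 = 330/1650 = 0.20
  a_12 = 800/2000 = 0.40, a_22 = 700/2000 = 0.35, a_32 = 100/2000 = 0.05
  a_13 = 57.5/1150 = 0.05, a_23 = 230/1150 = 0.20, a_33 = 287.5/1150 = 0.25
I − A =
  [   0.95    -0.40    -0.05]
  [  -0.40     0.65    -0.20]
  [  -0.20    -0.05     0.75]
Cofactors of I−A, C_ij = (−1)^(i+j)·(minor ij) (rows/columns in the sector order above):
  C_11 = (0.65)(0.75) − (-0.20)(-0.05) = 0.4775
  C_12 = −[(-0.40)(0.75) − (-0.20)(-0.20)] = 0.3400
  C_13 = (-0.40)(-0.05) − (0.65)(-0.20) = 0.1500
  C_21 = −[(-0.40)(0.75) − (-0.05)(-0.05)] = 0.3025
  C_22 = (0.95)(0.75) − (-0.05)(-0.20) = 0.7025
  C_23 = −[(0.95)(-0.05) − (-0.40)(-0.20)] = 0.1275
  C_31 = (-0.40)(-0.20) − (-0.05)(0.65) = 0.1125
  C_32 = −[(0.95)(-0.20) − (-0.05)(-0.40)] = 0.2100
  C_33 = (0.95)(0.65) − (-0.40)(-0.40) = 0.4575
det(I−A) = Σ_j (I−A)_1j·C_1j = (0.95)(0.4775) + (-0.40)(0.3400) + (-0.05)(0.1500) = 0.310125
adj(I−A) = Cᵀ =
  [ 0.4775   0.3025   0.1125]
  [ 0.3400   0.7025   0.2100]
  [ 0.1500   0.1275   0.4575]
(I − A)⁻¹ = adj(I−A) / det(I−A) ≈
  [   1.5397     0.9754     0.3628]
  [   1.0963     2.2652     0.6771]
  [   0.4837     0.4111     1.4752]
The output multiplier for sector j is the column-j sum of the Leontief inverse (I − A)⁻¹ = adj(I−A) / det(I−A).
Column 2 of adj(I−A): (0.3025, 0.7025, 0.1275); det(I−A) = 0.310125.
m_2 = (0.3025 + 0.7025 + 0.1275) / 0.310125 = 1.1325 / 0.310125 ≈ 3.652.

m_2 = 3.652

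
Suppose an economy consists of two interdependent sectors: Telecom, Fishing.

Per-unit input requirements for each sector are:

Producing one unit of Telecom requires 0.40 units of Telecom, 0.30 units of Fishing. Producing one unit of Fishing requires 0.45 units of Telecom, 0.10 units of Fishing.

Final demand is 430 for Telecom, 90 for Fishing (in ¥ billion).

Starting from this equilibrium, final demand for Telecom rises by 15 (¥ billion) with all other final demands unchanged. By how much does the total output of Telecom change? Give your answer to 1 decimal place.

Δx_T = 33.3

I − A =
  [   0.60    -0.45]
  [  -0.30     0.90]
det(I−A) = (0.60)(0.90) − (-0.45)(-0.30) = 0.4050
adj(I−A) = [[0.90, 0.45], [0.30, 0.60]]
(I − A)⁻¹ = adj(I−A) / det(I−A) ≈
  [   2.2222     1.1111]
  [   0.7407     1.4815]
Δx = (I − A)⁻¹ Δd with Δd having +15 in the Telecom component and 0 elsewhere.
So Δx_T = L_TT · (+15), where L_TT = adj(I−A)_TT / det(I−A) = 0.90 / 0.4050.
Δx_T = 0.90 × (+15) / 0.4050 = 13.50 / 0.4050 ≈ 33.3.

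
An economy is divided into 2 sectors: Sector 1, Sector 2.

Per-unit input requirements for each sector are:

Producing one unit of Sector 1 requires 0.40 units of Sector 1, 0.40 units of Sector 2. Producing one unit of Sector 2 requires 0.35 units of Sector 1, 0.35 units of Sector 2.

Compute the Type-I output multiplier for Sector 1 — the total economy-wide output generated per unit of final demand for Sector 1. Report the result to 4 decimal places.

m_1 = 4.2000

I − A =
  [   0.60    -0.35]
  [  -0.40     0.65]
det(I−A) = (0.60)(0.65) − (-0.35)(-0.40) = 0.2500
adj(I−A) = [[0.65, 0.35], [0.40, 0.60]]
(I − A)⁻¹ = adj(I−A) / det(I−A) ≈
  [   2.60000     1.40000]
  [   1.60000     2.40000]
The output multiplier for sector j is the column-j sum of the Leontief inverse (I − A)⁻¹ = adj(I−A) / det(I−A).
Column 1 of adj(I−A): (0.65, 0.40); det(I−A) = 0.2500.
m_1 = (0.65 + 0.40) / 0.2500 = 1.05 / 0.2500 = 4.2000.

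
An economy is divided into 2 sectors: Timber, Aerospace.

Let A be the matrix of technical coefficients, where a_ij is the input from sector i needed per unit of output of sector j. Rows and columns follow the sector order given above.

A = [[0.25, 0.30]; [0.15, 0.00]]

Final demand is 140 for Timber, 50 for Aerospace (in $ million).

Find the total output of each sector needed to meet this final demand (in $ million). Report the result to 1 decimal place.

I − A =
  [   0.75    -0.30]
  [  -0.15     1.00]
det(I−A) = (0.75)(1.00) − (-0.30)(-0.15) = 0.7050
adj(I−A) = [[1.00, 0.30], [0.15, 0.75]]
(I − A)⁻¹ = adj(I−A) / det(I−A) ≈
  [   1.4184     0.4255]
  [   0.2128     1.0638]
x = (I − A)⁻¹ d = adj(I−A)·d / det(I−A), with det(I−A) = 0.7050:
  x_T = (1.00·140 + 0.30·50) / 0.7050 = 155.00 / 0.7050 ≈ 219.9
  x_A = (0.15·140 + 0.75·50) / 0.7050 = 58.50 / 0.7050 ≈ 83.0

x_T = 219.9, x_A = 83.0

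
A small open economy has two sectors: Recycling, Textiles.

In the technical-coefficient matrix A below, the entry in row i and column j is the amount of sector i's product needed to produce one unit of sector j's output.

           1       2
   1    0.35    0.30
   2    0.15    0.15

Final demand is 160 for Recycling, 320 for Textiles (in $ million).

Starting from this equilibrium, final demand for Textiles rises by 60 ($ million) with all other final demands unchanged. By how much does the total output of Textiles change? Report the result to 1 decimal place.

Δx_2 = 76.8

I − A =
  [   0.65    -0.30]
  [  -0.15     0.85]
det(I−A) = (0.65)(0.85) − (-0.30)(-0.15) = 0.5075
adj(I−A) = [[0.85, 0.30], [0.15, 0.65]]
(I − A)⁻¹ = adj(I−A) / det(I−A) ≈
  [   1.6749     0.5911]
  [   0.2956     1.2808]
Δx = (I − A)⁻¹ Δd with Δd having +60 in the Textiles component and 0 elsewhere.
So Δx_2 = L_22 · (+60), where L_22 = adj(I−A)_22 / det(I−A) = 0.65 / 0.5075.
Δx_2 = 0.65 × (+60) / 0.5075 = 39.00 / 0.5075 ≈ 76.8.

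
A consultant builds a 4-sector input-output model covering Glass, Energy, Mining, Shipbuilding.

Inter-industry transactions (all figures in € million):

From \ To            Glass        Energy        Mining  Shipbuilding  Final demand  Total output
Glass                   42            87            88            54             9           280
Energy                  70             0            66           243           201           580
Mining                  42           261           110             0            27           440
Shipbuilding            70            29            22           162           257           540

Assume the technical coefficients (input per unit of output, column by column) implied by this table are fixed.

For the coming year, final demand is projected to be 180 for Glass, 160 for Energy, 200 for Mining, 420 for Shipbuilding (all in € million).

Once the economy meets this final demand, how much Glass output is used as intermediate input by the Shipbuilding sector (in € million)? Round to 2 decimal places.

Technical coefficients a_ij = z_ij / X_j:
  a_11 = 42/280 = 0.15, a_21 = 70/280 = 0.25, a_31 = 42/280 = 0.15, a_41 = 70/280 = 0.25
  a_12 = 87/580 = 0.15, a_22 = 0/580 = 0.00, a_32 = 261/580 = 0.45, a_42 = 29/580 = 0.05
  a_13 = 88/440 = 0.20, a_23 = 66/440 = 0.15, a_33 = 110/440 = 0.25, a_43 = 22/440 = 0.05
  a_14 = 54/540 = 0.10, a_24 = 243/540 = 0.45, a_34 = 0/540 = 0.00, a_44 = 162/540 = 0.30
I − A =
  [   0.85    -0.15    -0.20    -0.10]
  [  -0.25     1.00    -0.15    -0.45]
  [  -0.15    -0.45     0.75     0.00]
  [  -0.25    -0.05    -0.05     0.70]
Compute the cofactors C_ij = (−1)^(i+j)·(3×3 minor ij) of I−A; the adjugate is their transpose:
adj(I−A) = Cᵀ =
  [ 0.450750   0.147750   0.160375   0.159375]
  [ 0.234750   0.405750   0.163375   0.294375]
  [ 0.231000   0.273000   0.506500   0.208500]
  [ 0.194250   0.101250   0.105125   0.496125]
det(I−A) = Σ_j (I−A)_1j·C_1j = (0.85)(0.450750) + (-0.15)(0.234750) + (-0.20)(0.231000) + (-0.10)(0.194250) = 0.2823
(I − A)⁻¹ = adj(I−A) / det(I−A) ≈
  [   1.5967     0.5234     0.5681     0.5646]
  [   0.8316     1.4373     0.5787     1.0428]
  [   0.8183     0.9671     1.7942     0.7386]
  [   0.6881     0.3587     0.3724     1.7574]
First solve x = (I − A)⁻¹ d = adj(I−A)·d / det(I−A); in particular x_4 = (0.194250·180 + 0.101250·160 + 0.105125·200 + 0.496125·420) / 0.2823 = 280.5625 / 0.2823 ≈ 993.8452.
Intermediate flow from 1 to 4: z_14 = a_14 · x_4 = 0.10 × 280.5625 / 0.2823 = 28.05625 / 0.2823 ≈ 99.38.

z_14 = 99.38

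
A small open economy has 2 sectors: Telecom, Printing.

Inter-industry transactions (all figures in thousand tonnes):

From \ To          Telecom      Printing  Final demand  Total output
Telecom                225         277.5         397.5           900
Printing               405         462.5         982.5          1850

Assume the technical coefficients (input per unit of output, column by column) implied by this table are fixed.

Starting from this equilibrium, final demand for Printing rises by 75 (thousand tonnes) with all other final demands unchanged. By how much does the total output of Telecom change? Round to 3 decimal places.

Δx_T = 22.727

Technical coefficients a_ij = z_ij / X_j:
  a_TT = 225/900 = 0.25, a_PT = 405/900 = 0.45
  a_TP = 277.5/1850 = 0.15, a_PP = 462.5/1850 = 0.25
I − A =
  [   0.75    -0.15]
  [  -0.45     0.75]
det(I−A) = (0.75)(0.75) − (-0.15)(-0.45) = 0.4950
adj(I−A) = [[0.75, 0.15], [0.45, 0.75]]
(I − A)⁻¹ = adj(I−A) / det(I−A) ≈
  [   1.5152     0.3030]
  [   0.9091     1.5152]
Δx = (I − A)⁻¹ Δd with Δd having +75 in the Printing component and 0 elsewhere.
So Δx_T = L_TP · (+75), where L_TP = adj(I−A)_TP / det(I−A) = 0.15 / 0.4950.
Δx_T = 0.15 × (+75) / 0.4950 = 11.25 / 0.4950 ≈ 22.727.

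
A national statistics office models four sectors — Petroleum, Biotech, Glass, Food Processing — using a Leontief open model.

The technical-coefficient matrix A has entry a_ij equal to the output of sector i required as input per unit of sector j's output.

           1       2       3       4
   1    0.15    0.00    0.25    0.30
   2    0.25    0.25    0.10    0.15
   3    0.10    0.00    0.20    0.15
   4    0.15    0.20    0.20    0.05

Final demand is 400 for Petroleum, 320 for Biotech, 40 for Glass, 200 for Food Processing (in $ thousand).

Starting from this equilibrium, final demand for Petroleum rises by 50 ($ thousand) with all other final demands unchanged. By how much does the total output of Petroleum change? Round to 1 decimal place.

Δx_1 = 69.4

I − A =
  [   0.85     0.00    -0.25    -0.30]
  [  -0.25     0.75    -0.10    -0.15]
  [  -0.10     0.00     0.80    -0.15]
  [  -0.15    -0.20    -0.20     0.95]
Compute the cofactors C_ij = (−1)^(i+j)·(3×3 minor ij) of I−A; the adjugate is their transpose:
adj(I−A) = Cᵀ =
  [ 0.520500   0.055500   0.221625   0.208125]
  [ 0.215250   0.549125   0.181750   0.183375]
  [ 0.092625   0.031500   0.531375   0.118125]
  [ 0.147000   0.131000   0.185125   0.491250]
det(I−A) = Σ_j (I−A)_1j·C_1j = (0.85)(0.520500) + (0.00)(0.215250) + (-0.25)(0.092625) + (-0.30)(0.147000) = 0.37516875
(I − A)⁻¹ = adj(I−A) / det(I−A) ≈
  [   1.3874     0.1479     0.5907     0.5548]
  [   0.5737     1.4637     0.4844     0.4888]
  [   0.2469     0.0840     1.4164     0.3149]
  [   0.3918     0.3492     0.4934     1.3094]
Δx = (I − A)⁻¹ Δd with Δd having +50 in the Petroleum component and 0 elsewhere.
So Δx_1 = L_11 · (+50), where L_11 = adj(I−A)_11 / det(I−A) = 0.520500 / 0.37516875.
Δx_1 = 0.520500 × (+50) / 0.37516875 = 26.025 / 0.37516875 ≈ 69.4.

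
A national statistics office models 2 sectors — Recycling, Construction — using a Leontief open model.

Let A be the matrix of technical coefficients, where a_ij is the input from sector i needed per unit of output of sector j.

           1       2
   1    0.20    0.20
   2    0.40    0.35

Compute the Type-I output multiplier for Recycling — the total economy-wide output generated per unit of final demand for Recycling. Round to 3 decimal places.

I − A =
  [   0.80    -0.20]
  [  -0.40     0.65]
det(I−A) = (0.80)(0.65) − (-0.20)(-0.40) = 0.4400
adj(I−A) = [[0.65, 0.20], [0.40, 0.80]]
(I − A)⁻¹ = adj(I−A) / det(I−A) ≈
  [   1.4773     0.4545]
  [   0.9091     1.8182]
The output multiplier for sector j is the column-j sum of the Leontief inverse (I − A)⁻¹ = adj(I−A) / det(I−A).
Column 1 of adj(I−A): (0.65, 0.40); det(I−A) = 0.4400.
m_1 = (0.65 + 0.40) / 0.4400 = 1.05 / 0.4400 ≈ 2.386.

m_1 = 2.386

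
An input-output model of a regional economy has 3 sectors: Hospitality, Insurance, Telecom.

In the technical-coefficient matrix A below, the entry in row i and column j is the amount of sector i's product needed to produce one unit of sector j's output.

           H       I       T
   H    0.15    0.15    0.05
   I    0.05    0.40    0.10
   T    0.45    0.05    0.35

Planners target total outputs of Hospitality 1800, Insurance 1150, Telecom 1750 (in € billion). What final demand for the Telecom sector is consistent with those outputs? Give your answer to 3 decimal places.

I − A =
  [   0.85    -0.15    -0.05]
  [  -0.05     0.60    -0.10]
  [  -0.45    -0.05     0.65]
d = (I − A) x:
  d_H = (+0.85)·1800 + (-0.15)·1150 + (-0.05)·1750 = 1270.000
  d_I = (-0.05)·1800 + (+0.60)·1150 + (-0.10)·1750 = 425.000
  d_T = (-0.45)·1800 + (-0.05)·1150 + (+0.65)·1750 = 270.000

d_T = 270.000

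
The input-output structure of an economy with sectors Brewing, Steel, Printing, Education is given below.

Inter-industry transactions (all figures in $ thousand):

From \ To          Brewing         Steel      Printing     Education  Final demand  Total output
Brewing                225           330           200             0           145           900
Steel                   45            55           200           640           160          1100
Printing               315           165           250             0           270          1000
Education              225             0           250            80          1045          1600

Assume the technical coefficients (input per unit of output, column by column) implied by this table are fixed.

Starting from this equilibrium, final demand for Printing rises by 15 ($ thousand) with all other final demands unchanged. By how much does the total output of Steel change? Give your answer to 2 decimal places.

Δx_2 = 10.78

Technical coefficients a_ij = z_ij / X_j:
  a_11 = 225/900 = 0.25, a_21 = 45/900 = 0.05, a_31 = 315/900 = 0.35, a_41 = 225/900 = 0.25
  a_12 = 330/1100 = 0.30, a_22 = 55/1100 = 0.05, a_32 = 165/1100 = 0.15, a_42 = 0/1100 = 0.00
  a_13 = 200/1000 = 0.20, a_23 = 200/1000 = 0.20, a_33 = 250/1000 = 0.25, a_43 = 250/1000 = 0.25
  a_14 = 0/1600 = 0.00, a_24 = 640/1600 = 0.40, a_34 = 0/1600 = 0.00, a_44 = 80/1600 = 0.05
I − A =
  [   0.75    -0.30    -0.20     0.00]
  [  -0.05     0.95    -0.20    -0.40]
  [  -0.35    -0.15     0.75     0.00]
  [  -0.25     0.00    -0.25     0.95]
Compute the cofactors C_ij = (−1)^(i+j)·(3×3 minor ij) of I−A; the adjugate is their transpose:
adj(I−A) = Cᵀ =
  [ 0.633375   0.242250   0.267500   0.102000]
  [ 0.212125   0.467875   0.247000   0.197000]
  [ 0.338000   0.206625   0.632625   0.087000]
  [ 0.255625   0.118125   0.236875   0.411625]
det(I−A) = Σ_j (I−A)_1j·C_1j = (0.75)(0.633375) + (-0.30)(0.212125) + (-0.20)(0.338000) + (0.00)(0.255625) = 0.34379375
(I − A)⁻¹ = adj(I−A) / det(I−A) ≈
  [   1.8423     0.7046     0.7781     0.2967]
  [   0.6170     1.3609     0.7185     0.5730]
  [   0.9831     0.6010     1.8401     0.2531]
  [   0.7435     0.3436     0.6890     1.1973]
Δx = (I − A)⁻¹ Δd with Δd having +15 in the Printing component and 0 elsewhere.
So Δx_2 = L_23 · (+15), where L_23 = adj(I−A)_23 / det(I−A) = 0.247000 / 0.34379375.
Δx_2 = 0.247000 × (+15) / 0.34379375 = 3.705 / 0.34379375 ≈ 10.78.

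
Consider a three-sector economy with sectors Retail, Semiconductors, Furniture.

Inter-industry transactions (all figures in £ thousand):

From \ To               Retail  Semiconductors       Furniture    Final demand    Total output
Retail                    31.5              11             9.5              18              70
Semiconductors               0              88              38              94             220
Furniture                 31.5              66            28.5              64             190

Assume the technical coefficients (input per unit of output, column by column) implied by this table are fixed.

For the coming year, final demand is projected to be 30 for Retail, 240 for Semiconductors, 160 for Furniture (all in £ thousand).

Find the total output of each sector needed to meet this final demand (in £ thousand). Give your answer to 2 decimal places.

x_1 = 146.84, x_2 = 553.81, x_3 = 461.44

Technical coefficients a_ij = z_ij / X_j:
  a_11 = 31.5/70 = 0.45, a_21 = 0/70 = 0.00, a_31 = 31.5/70 = 0.45
  a_12 = 11/220 = 0.05, a_22 = 88/220 = 0.40, a_32 = 66/220 = 0.30
  a_13 = 9.5/190 = 0.05, a_23 = 38/190 = 0.20, a_33 = 28.5/190 = 0.15
I − A =
  [   0.55    -0.05    -0.05]
  [   0.00     0.60    -0.20]
  [  -0.45    -0.30     0.85]
Cofactors of I−A, C_ij = (−1)^(i+j)·(minor ij) (rows/columns in the sector order above):
  C_11 = (0.60)(0.85) − (-0.20)(-0.30) = 0.4500
  C_12 = −[(0.00)(0.85) − (-0.20)(-0.45)] = 0.0900
  C_13 = (0.00)(-0.30) − (0.60)(-0.45) = 0.2700
  C_21 = −[(-0.05)(0.85) − (-0.05)(-0.30)] = 0.0575
  C_22 = (0.55)(0.85) − (-0.05)(-0.45) = 0.4450
  C_23 = −[(0.55)(-0.30) − (-0.05)(-0.45)] = 0.1875
  C_31 = (-0.05)(-0.20) − (-0.05)(0.60) = 0.0400
  C_32 = −[(0.55)(-0.20) − (-0.05)(0.00)] = 0.1100
  C_33 = (0.55)(0.60) − (-0.05)(0.00) = 0.3300
det(I−A) = Σ_j (I−A)_1j·C_1j = (0.55)(0.4500) + (-0.05)(0.0900) + (-0.05)(0.2700) = 0.2295
adj(I−A) = Cᵀ =
  [ 0.4500   0.0575   0.0400]
  [ 0.0900   0.4450   0.1100]
  [ 0.2700   0.1875   0.3300]
(I − A)⁻¹ = adj(I−A) / det(I−A) ≈
  [   1.9608     0.2505     0.1743]
  [   0.3922     1.9390     0.4793]
  [   1.1765     0.8170     1.4379]
x = (I − A)⁻¹ d = adj(I−A)·d / det(I−A), with det(I−A) = 0.2295:
  x_1 = (0.4500·30 + 0.0575·240 + 0.0400·160) / 0.2295 = 33.70 / 0.2295 ≈ 146.84
  x_2 = (0.0900·30 + 0.4450·240 + 0.1100·160) / 0.2295 = 127.10 / 0.2295 ≈ 553.81
  x_3 = (0.2700·30 + 0.1875·240 + 0.3300·160) / 0.2295 = 105.90 / 0.2295 ≈ 461.44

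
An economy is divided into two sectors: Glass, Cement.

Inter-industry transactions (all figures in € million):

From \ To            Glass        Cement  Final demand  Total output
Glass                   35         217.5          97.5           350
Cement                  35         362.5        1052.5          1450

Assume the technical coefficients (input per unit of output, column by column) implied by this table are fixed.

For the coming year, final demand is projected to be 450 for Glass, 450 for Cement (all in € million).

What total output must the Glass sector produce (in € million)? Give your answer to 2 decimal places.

x_G = 613.64

Technical coefficients a_ij = z_ij / X_j:
  a_GG = 35/350 = 0.10, a_CG = 35/350 = 0.10
  a_GC = 217.5/1450 = 0.15, a_CC = 362.5/1450 = 0.25
I − A =
  [   0.90    -0.15]
  [  -0.10     0.75]
det(I−A) = (0.90)(0.75) − (-0.15)(-0.10) = 0.6600
adj(I−A) = [[0.75, 0.15], [0.10, 0.90]]
(I − A)⁻¹ = adj(I−A) / det(I−A) ≈
  [   1.1364     0.2273]
  [   0.1515     1.3636]
x = (I − A)⁻¹ d = adj(I−A)·d / det(I−A), with det(I−A) = 0.6600:
  x_G = (0.75·450 + 0.15·450) / 0.6600 = 405.00 / 0.6600 ≈ 613.64
  x_C = (0.10·450 + 0.90·450) / 0.6600 = 450.00 / 0.6600 ≈ 681.82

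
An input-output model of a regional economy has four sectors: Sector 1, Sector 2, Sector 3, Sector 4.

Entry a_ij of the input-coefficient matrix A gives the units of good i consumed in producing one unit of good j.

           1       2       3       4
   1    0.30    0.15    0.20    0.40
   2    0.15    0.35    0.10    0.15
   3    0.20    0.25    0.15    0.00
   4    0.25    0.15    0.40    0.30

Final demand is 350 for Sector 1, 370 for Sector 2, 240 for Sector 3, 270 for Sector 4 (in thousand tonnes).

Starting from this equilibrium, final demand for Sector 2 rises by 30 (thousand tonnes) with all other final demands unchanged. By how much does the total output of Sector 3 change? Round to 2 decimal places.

I − A =
  [   0.70    -0.15    -0.20    -0.40]
  [  -0.15     0.65    -0.10    -0.15]
  [  -0.20    -0.25     0.85     0.00]
  [  -0.25    -0.15    -0.40     0.70]
Compute the cofactors C_ij = (−1)^(i+j)·(3×3 minor ij) of I−A; the adjugate is their transpose:
adj(I−A) = Cᵀ =
  [ 0.335125   0.215250   0.216000   0.237625]
  [ 0.147125   0.271500   0.133500   0.142250]
  [ 0.122125   0.130500   0.207375   0.097750]
  [ 0.221000   0.209625   0.224250   0.313625]
det(I−A) = Σ_j (I−A)_1j·C_1j = (0.70)(0.335125) + (-0.15)(0.147125) + (-0.20)(0.122125) + (-0.40)(0.221000) = 0.09969375
(I − A)⁻¹ = adj(I−A) / det(I−A) ≈
  [   3.3615     2.1591     2.1666     2.3835]
  [   1.4758     2.7233     1.3391     1.4269]
  [   1.2250     1.3090     2.0801     0.9805]
  [   2.2168     2.1027     2.2494     3.1459]
Δx = (I − A)⁻¹ Δd with Δd having +30 in the Sector 2 component and 0 elsewhere.
So Δx_3 = L_32 · (+30), where L_32 = adj(I−A)_32 / det(I−A) = 0.130500 / 0.09969375.
Δx_3 = 0.130500 × (+30) / 0.09969375 = 3.915 / 0.09969375 ≈ 39.27.

Δx_3 = 39.27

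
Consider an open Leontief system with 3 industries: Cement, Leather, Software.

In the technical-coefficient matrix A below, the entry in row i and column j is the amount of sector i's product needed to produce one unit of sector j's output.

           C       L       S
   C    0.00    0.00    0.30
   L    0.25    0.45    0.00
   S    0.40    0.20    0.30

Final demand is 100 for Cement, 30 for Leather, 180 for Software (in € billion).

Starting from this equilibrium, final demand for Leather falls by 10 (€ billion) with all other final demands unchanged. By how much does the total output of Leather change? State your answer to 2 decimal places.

I − A =
  [   1.00     0.00    -0.30]
  [  -0.25     0.55     0.00]
  [  -0.40    -0.20     0.70]
Cofactors of I−A, C_ij = (−1)^(i+j)·(minor ij) (rows/columns in the sector order above):
  C_11 = (0.55)(0.70) − (0.00)(-0.20) = 0.3850
  C_12 = −[(-0.25)(0.70) − (0.00)(-0.40)] = 0.1750
  C_13 = (-0.25)(-0.20) − (0.55)(-0.40) = 0.2700
  C_21 = −[(0.00)(0.70) − (-0.30)(-0.20)] = 0.0600
  C_22 = (1.00)(0.70) − (-0.30)(-0.40) = 0.5800
  C_23 = −[(1.00)(-0.20) − (0.00)(-0.40)] = 0.2000
  C_31 = (0.00)(0.00) − (-0.30)(0.55) = 0.1650
  C_32 = −[(1.00)(0.00) − (-0.30)(-0.25)] = 0.0750
  C_33 = (1.00)(0.55) − (0.00)(-0.25) = 0.5500
det(I−A) = Σ_j (I−A)_1j·C_1j = (1.00)(0.3850) + (0.00)(0.1750) + (-0.30)(0.2700) = 0.3040
adj(I−A) = Cᵀ =
  [ 0.3850   0.0600   0.1650]
  [ 0.1750   0.5800   0.0750]
  [ 0.2700   0.2000   0.5500]
(I − A)⁻¹ = adj(I−A) / det(I−A) ≈
  [   1.2664     0.1974     0.5428]
  [   0.5757     1.9079     0.2467]
  [   0.8882     0.6579     1.8092]
Δx = (I − A)⁻¹ Δd with Δd having -10 in the Leather component and 0 elsewhere.
So Δx_L = L_LL · (-10), where L_LL = adj(I−A)_LL / det(I−A) = 0.5800 / 0.3040.
Δx_L = 0.5800 × (-10) / 0.3040 = -5.80 / 0.3040 ≈ -19.08.

Δx_L = -19.08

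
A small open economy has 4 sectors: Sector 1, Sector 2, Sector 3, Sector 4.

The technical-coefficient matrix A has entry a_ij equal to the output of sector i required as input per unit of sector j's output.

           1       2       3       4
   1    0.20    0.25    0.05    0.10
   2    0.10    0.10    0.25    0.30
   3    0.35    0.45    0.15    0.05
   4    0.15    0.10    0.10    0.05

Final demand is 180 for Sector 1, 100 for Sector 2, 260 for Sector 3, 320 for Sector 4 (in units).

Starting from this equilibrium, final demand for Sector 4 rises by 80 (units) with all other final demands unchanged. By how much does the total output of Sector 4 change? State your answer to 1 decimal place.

Δx_4 = 98.7

I − A =
  [   0.80    -0.25    -0.05    -0.10]
  [  -0.10     0.90    -0.25    -0.30]
  [  -0.35    -0.45     0.85    -0.05]
  [  -0.15    -0.10    -0.10     0.95]
Compute the cofactors C_ij = (−1)^(i+j)·(3×3 minor ij) of I−A; the adjugate is their transpose:
adj(I−A) = Cᵀ =
  [ 0.575125   0.235250   0.119625   0.141125]
  [ 0.214000   0.608750   0.218250   0.226250]
  [ 0.359000   0.427750   0.610500   0.205000]
  [ 0.151125   0.146250   0.106125   0.460875]
det(I−A) = Σ_j (I−A)_1j·C_1j = (0.80)(0.575125) + (-0.25)(0.214000) + (-0.05)(0.359000) + (-0.10)(0.151125) = 0.3735375
(I − A)⁻¹ = adj(I−A) / det(I−A) ≈
  [   1.5397     0.6298     0.3202     0.3778]
  [   0.5729     1.6297     0.5843     0.6057]
  [   0.9611     1.1451     1.6344     0.5488]
  [   0.4046     0.3915     0.2841     1.2338]
Δx = (I − A)⁻¹ Δd with Δd having +80 in the Sector 4 component and 0 elsewhere.
So Δx_4 = L_44 · (+80), where L_44 = adj(I−A)_44 / det(I−A) = 0.460875 / 0.3735375.
Δx_4 = 0.460875 × (+80) / 0.3735375 = 36.87 / 0.3735375 ≈ 98.7.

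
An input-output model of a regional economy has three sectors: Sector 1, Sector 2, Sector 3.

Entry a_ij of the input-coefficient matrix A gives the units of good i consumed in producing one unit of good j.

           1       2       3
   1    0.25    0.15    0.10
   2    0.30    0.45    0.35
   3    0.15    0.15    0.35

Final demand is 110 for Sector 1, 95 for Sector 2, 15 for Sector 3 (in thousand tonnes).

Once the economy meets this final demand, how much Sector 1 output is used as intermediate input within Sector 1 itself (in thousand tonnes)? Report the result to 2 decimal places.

z_11 = 64.08

I − A =
  [   0.75    -0.15    -0.10]
  [  -0.30     0.55    -0.35]
  [  -0.15    -0.15     0.65]
Cofactors of I−A, C_ij = (−1)^(i+j)·(minor ij) (rows/columns in the sector order above):
  C_11 = (0.55)(0.65) − (-0.35)(-0.15) = 0.3050
  C_12 = −[(-0.30)(0.65) − (-0.35)(-0.15)] = 0.2475
  C_13 = (-0.30)(-0.15) − (0.55)(-0.15) = 0.1275
  C_21 = −[(-0.15)(0.65) − (-0.10)(-0.15)] = 0.1125
  C_22 = (0.75)(0.65) − (-0.10)(-0.15) = 0.4725
  C_23 = −[(0.75)(-0.15) − (-0.15)(-0.15)] = 0.1350
  C_31 = (-0.15)(-0.35) − (-0.10)(0.55) = 0.1075
  C_32 = −[(0.75)(-0.35) − (-0.10)(-0.30)] = 0.2925
  C_33 = (0.75)(0.55) − (-0.15)(-0.30) = 0.3675
det(I−A) = Σ_j (I−A)_1j·C_1j = (0.75)(0.3050) + (-0.15)(0.2475) + (-0.10)(0.1275) = 0.178875
adj(I−A) = Cᵀ =
  [ 0.3050   0.1125   0.1075]
  [ 0.2475   0.4725   0.2925]
  [ 0.1275   0.1350   0.3675]
(I − A)⁻¹ = adj(I−A) / det(I−A) ≈
  [   1.7051     0.6289     0.6010]
  [   1.3836     2.6415     1.6352]
  [   0.7128     0.7547     2.0545]
First solve x = (I − A)⁻¹ d = adj(I−A)·d / det(I−A); in particular x_1 = (0.3050·110 + 0.1125·95 + 0.1075·15) / 0.178875 = 45.85 / 0.178875 ≈ 256.3242.
Intermediate flow from 1 to 1: z_11 = a_11 · x_1 = 0.25 × 45.85 / 0.178875 = 11.4625 / 0.178875 ≈ 64.08.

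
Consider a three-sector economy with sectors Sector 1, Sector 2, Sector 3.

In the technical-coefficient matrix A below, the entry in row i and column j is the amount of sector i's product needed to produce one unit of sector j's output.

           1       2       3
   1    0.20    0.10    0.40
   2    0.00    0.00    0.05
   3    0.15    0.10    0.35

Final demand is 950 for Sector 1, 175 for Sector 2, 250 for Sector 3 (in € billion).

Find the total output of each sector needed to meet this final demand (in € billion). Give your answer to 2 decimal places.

I − A =
  [   0.80    -0.10    -0.40]
  [   0.00     1.00    -0.05]
  [  -0.15    -0.10     0.65]
Cofactors of I−A, C_ij = (−1)^(i+j)·(minor ij) (rows/columns in the sector order above):
  C_11 = (1.00)(0.65) − (-0.05)(-0.10) = 0.6450
  C_12 = −[(0.00)(0.65) − (-0.05)(-0.15)] = 0.0075
  C_13 = (0.00)(-0.10) − (1.00)(-0.15) = 0.1500
  C_21 = −[(-0.10)(0.65) − (-0.40)(-0.10)] = 0.1050
  C_22 = (0.80)(0.65) − (-0.40)(-0.15) = 0.4600
  C_23 = −[(0.80)(-0.10) − (-0.10)(-0.15)] = 0.0950
  C_31 = (-0.10)(-0.05) − (-0.40)(1.00) = 0.4050
  C_32 = −[(0.80)(-0.05) − (-0.40)(0.00)] = 0.0400
  C_33 = (0.80)(1.00) − (-0.10)(0.00) = 0.8000
det(I−A) = Σ_j (I−A)_1j·C_1j = (0.80)(0.6450) + (-0.10)(0.0075) + (-0.40)(0.1500) = 0.45525
adj(I−A) = Cᵀ =
  [ 0.6450   0.1050   0.4050]
  [ 0.0075   0.4600   0.0400]
  [ 0.1500   0.0950   0.8000]
(I − A)⁻¹ = adj(I−A) / det(I−A) ≈
  [   1.4168     0.2306     0.8896]
  [   0.0165     1.0104     0.0879]
  [   0.3295     0.2087     1.7573]
x = (I − A)⁻¹ d = adj(I−A)·d / det(I−A), with det(I−A) = 0.45525:
  x_1 = (0.6450·950 + 0.1050·175 + 0.4050·250) / 0.45525 = 732.375 / 0.45525 ≈ 1608.73
  x_2 = (0.0075·950 + 0.4600·175 + 0.0400·250) / 0.45525 = 97.625 / 0.45525 ≈ 214.44
  x_3 = (0.1500·950 + 0.0950·175 + 0.8000·250) / 0.45525 = 359.125 / 0.45525 ≈ 788.85

x_1 = 1608.73, x_2 = 214.44, x_3 = 788.85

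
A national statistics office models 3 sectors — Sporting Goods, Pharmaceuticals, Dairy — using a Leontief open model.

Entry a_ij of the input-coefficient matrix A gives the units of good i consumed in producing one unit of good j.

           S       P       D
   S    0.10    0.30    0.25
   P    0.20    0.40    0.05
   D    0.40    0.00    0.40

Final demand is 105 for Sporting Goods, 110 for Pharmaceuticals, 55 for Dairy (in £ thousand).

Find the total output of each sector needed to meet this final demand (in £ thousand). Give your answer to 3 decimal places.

x_S = 300.338, x_P = 307.770, x_D = 291.892

I − A =
  [   0.90    -0.30    -0.25]
  [  -0.20     0.60    -0.05]
  [  -0.40     0.00     0.60]
Cofactors of I−A, C_ij = (−1)^(i+j)·(minor ij) (rows/columns in the sector order above):
  C_11 = (0.60)(0.60) − (-0.05)(0.00) = 0.3600
  C_12 = −[(-0.20)(0.60) − (-0.05)(-0.40)] = 0.1400
  C_13 = (-0.20)(0.00) − (0.60)(-0.40) = 0.2400
  C_21 = −[(-0.30)(0.60) − (-0.25)(0.00)] = 0.1800
  C_22 = (0.90)(0.60) − (-0.25)(-0.40) = 0.4400
  C_23 = −[(0.90)(0.00) − (-0.30)(-0.40)] = 0.1200
  C_31 = (-0.30)(-0.05) − (-0.25)(0.60) = 0.1650
  C_32 = −[(0.90)(-0.05) − (-0.25)(-0.20)] = 0.0950
  C_33 = (0.90)(0.60) − (-0.30)(-0.20) = 0.4800
det(I−A) = Σ_j (I−A)_1j·C_1j = (0.90)(0.3600) + (-0.30)(0.1400) + (-0.25)(0.2400) = 0.2220
adj(I−A) = Cᵀ =
  [ 0.3600   0.1800   0.1650]
  [ 0.1400   0.4400   0.0950]
  [ 0.2400   0.1200   0.4800]
(I − A)⁻¹ = adj(I−A) / det(I−A) ≈
  [   1.6216     0.8108     0.7432]
  [   0.6306     1.9820     0.4279]
  [   1.0811     0.5405     2.1622]
x = (I − A)⁻¹ d = adj(I−A)·d / det(I−A), with det(I−A) = 0.2220:
  x_S = (0.3600·105 + 0.1800·110 + 0.1650·55) / 0.2220 = 66.675 / 0.2220 ≈ 300.338
  x_P = (0.1400·105 + 0.4400·110 + 0.0950·55) / 0.2220 = 68.325 / 0.2220 ≈ 307.770
  x_D = (0.2400·105 + 0.1200·110 + 0.4800·55) / 0.2220 = 64.80 / 0.2220 ≈ 291.892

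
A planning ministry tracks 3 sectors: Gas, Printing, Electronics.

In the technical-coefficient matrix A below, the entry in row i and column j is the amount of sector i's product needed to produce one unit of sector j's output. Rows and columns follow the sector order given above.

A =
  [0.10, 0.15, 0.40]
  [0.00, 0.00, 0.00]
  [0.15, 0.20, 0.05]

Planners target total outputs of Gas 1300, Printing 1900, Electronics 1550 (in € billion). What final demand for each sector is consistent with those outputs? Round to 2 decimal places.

I − A =
  [   0.90    -0.15    -0.40]
  [   0.00     1.00     0.00]
  [  -0.15    -0.20     0.95]
d = (I − A) x:
  d_G = (+0.90)·1300 + (-0.15)·1900 + (-0.40)·1550 = 265.00
  d_P = (+0.00)·1300 + (+1.00)·1900 + (+0.00)·1550 = 1900.00
  d_E = (-0.15)·1300 + (-0.20)·1900 + (+0.95)·1550 = 897.50

d_G = 265.00, d_P = 1900.00, d_E = 897.50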